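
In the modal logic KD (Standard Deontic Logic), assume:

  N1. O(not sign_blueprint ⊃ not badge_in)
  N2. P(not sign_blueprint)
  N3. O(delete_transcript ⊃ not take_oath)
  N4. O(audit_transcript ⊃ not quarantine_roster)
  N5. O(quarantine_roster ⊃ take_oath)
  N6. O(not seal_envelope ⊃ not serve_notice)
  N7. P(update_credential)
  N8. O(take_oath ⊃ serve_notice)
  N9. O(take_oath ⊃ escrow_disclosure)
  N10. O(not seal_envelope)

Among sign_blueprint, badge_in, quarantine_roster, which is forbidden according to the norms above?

From premise 10 we have O(not seal_envelope).
Premise 6 is O(not seal_envelope ⊃ not serve_notice); since O(not seal_envelope), deontic closure gives O(not serve_notice).
Premise 8 is O(take_oath ⊃ serve_notice); contrapositively O(not serve_notice ⊃ not take_oath). Since O(not serve_notice) holds, K gives O(not take_oath).
The contrapositive of premise 5 (O(quarantine_roster ⊃ take_oath)) is O(not take_oath ⊃ not quarantine_roster), and O(not take_oath) is already established, so O(not quarantine_roster).
So O(not quarantine_roster) holds, i.e. quarantine_roster is forbidden. None of the other listed options is forbidden under the premises.

quarantine_roster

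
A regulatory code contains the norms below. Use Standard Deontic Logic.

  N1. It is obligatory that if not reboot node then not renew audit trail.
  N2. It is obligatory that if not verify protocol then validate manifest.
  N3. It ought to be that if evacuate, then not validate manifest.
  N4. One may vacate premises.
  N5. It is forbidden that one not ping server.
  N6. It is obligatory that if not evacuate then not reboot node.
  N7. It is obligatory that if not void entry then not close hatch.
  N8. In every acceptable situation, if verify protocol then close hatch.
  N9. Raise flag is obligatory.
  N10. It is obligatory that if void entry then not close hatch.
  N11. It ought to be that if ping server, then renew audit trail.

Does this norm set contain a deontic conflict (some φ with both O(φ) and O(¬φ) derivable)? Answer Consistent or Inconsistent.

Inconsistent

Premises 10 and 7 are O(void_entry → ¬close_hatch) and O(¬void_entry → ¬close_hatch); every ideal world satisfies void_entry or ¬void_entry, so in either case ¬close_hatch holds — hence O(¬close_hatch).
Premise 8 is O(verify_protocol → close_hatch); contrapositively O(¬close_hatch → ¬verify_protocol). Since O(¬close_hatch) holds, K gives O(¬verify_protocol).
Premise 2 is O(¬verify_protocol → validate_manifest); since O(¬verify_protocol), deontic closure gives O(validate_manifest).
Premise 3, O(evacuate → ¬validate_manifest), contraposes to O(validate_manifest → ¬evacuate); with O(validate_manifest) we get O(¬evacuate).
Applying K to premise 6 (O(¬evacuate → ¬reboot_node)) and O(¬evacuate) yields O(¬reboot_node).
Premise 1 is O(¬reboot_node → ¬renew_audit_trail); since O(¬reboot_node), deontic closure gives O(¬renew_audit_trail).
Premise 11 is O(ping_server → renew_audit_trail); contrapositively O(¬renew_audit_trail → ¬ping_server). Since O(¬renew_audit_trail) holds, K gives O(¬ping_server).
Yet premise 5 is F(¬ping_server), i.e. O(ping_server).
We now have both O(¬ping_server) and O(ping_server) — ping_server is simultaneously obligatory and forbidden, violating the D-axiom.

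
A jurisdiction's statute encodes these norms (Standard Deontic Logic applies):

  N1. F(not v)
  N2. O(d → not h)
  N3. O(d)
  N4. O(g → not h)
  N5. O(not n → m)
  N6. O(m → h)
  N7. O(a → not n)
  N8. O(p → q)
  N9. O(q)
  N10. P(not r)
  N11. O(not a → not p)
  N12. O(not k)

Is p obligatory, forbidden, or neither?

Premise 3 states O(d) outright.
From O(d) and premise 2, O(d → not h), we obtain O(not h).
The contrapositive of premise 6 (O(m → h)) is O(not h → not m), and O(not h) is already established, so O(not m).
Premise 5, O(not n → m), contraposes to O(not m → n); with O(not m) we get O(n).
The contrapositive of premise 7 (O(a → not n)) is O(n → not a), and O(n) is already established, so O(not a).
Premise 11 is O(not a → not p); since O(not a), deontic closure gives O(not p).
Premises 1, 4, 8, 9, 10, 12 do not contribute to this derivation.
Thus O(not p), which is F(p): p is forbidden.

Forbidden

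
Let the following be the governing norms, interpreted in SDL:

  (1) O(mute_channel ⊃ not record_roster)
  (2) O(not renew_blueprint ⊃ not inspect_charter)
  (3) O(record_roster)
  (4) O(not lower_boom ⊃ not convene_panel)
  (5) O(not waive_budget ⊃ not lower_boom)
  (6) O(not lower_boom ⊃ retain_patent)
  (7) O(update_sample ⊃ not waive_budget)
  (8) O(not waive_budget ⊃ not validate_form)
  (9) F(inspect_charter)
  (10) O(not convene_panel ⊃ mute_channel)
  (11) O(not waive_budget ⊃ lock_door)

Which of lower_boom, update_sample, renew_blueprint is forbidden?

Premise 3 states O(record_roster) outright.
Premise 1 is O(mute_channel ⊃ not record_roster); contrapositively O(record_roster ⊃ not mute_channel). Since O(record_roster) holds, K gives O(not mute_channel).
Premise 10, O(not convene_panel ⊃ mute_channel), contraposes to O(not mute_channel ⊃ convene_panel); with O(not mute_channel) we get O(convene_panel).
Premise 4 is O(not lower_boom ⊃ not convene_panel); contrapositively O(convene_panel ⊃ lower_boom). Since O(convene_panel) holds, K gives O(lower_boom).
The contrapositive of premise 5 (O(not waive_budget ⊃ not lower_boom)) is O(lower_boom ⊃ waive_budget), and O(lower_boom) is already established, so O(waive_budget).
Premise 7 is O(update_sample ⊃ not waive_budget); contrapositively O(waive_budget ⊃ not update_sample). Since O(waive_budget) holds, K gives O(not update_sample).
So O(not update_sample) holds, i.e. update_sample is forbidden. None of the other listed options is forbidden under the premises.

update_sample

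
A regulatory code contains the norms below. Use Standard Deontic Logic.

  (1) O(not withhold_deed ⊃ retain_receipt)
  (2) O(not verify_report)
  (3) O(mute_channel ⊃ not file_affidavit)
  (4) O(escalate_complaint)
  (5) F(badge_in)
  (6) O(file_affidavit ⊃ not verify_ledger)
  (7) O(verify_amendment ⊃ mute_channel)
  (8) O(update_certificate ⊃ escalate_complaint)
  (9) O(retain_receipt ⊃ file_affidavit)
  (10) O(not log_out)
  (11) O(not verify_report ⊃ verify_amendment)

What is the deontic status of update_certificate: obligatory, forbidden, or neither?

Premise 8 is O(update_certificate ⊃ escalate_complaint); even if O(escalate_complaint) held, inferring O(update_certificate) would be affirming the consequent — invalid.
No premise or chain of K-axiom applications forces O(update_certificate), and none forces O(not update_certificate). So update_certificate is neither obligatory nor forbidden under these norms.

Neither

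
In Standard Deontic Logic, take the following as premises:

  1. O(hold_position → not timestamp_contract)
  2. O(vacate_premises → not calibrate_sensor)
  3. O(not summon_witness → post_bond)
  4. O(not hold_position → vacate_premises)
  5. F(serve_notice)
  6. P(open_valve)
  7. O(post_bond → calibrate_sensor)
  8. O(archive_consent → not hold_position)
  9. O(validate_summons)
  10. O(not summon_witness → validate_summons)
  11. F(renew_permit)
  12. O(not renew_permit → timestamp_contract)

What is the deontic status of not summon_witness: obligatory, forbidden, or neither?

Premise 11 is F(renew_permit), i.e. O(not renew_permit).
With premise 12, O(not renew_permit → timestamp_contract), the K-axiom yields O(timestamp_contract).
The contrapositive of premise 1 (O(hold_position → not timestamp_contract)) is O(timestamp_contract → not hold_position), and O(timestamp_contract) is already established, so O(not hold_position).
Applying K to premise 4 (O(not hold_position → vacate_premises)) and O(not hold_position) yields O(vacate_premises).
Applying K to premise 2 (O(vacate_premises → not calibrate_sensor)) and O(vacate_premises) yields O(not calibrate_sensor).
Premise 7, O(post_bond → calibrate_sensor), contraposes to O(not calibrate_sensor → not post_bond); with O(not calibrate_sensor) we get O(not post_bond).
Premise 3, O(not summon_witness → post_bond), contraposes to O(not post_bond → summon_witness); with O(not post_bond) we get O(summon_witness).
Premises 5, 6, 8, 9, 10 do not contribute to this derivation.
Thus O(summon_witness), which is F(not summon_witness): not summon_witness is forbidden.

Forbidden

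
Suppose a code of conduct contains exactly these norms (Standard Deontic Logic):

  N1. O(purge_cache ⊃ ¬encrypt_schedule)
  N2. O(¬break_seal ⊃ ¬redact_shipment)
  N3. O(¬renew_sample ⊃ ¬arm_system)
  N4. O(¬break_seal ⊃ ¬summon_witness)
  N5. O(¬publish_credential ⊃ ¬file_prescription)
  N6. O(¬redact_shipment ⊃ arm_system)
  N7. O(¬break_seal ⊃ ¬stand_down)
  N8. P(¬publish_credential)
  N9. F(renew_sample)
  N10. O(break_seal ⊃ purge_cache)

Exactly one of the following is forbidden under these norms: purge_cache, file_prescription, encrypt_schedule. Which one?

Premise 9 is F(renew_sample), i.e. O(¬renew_sample).
Applying K to premise 3 (O(¬renew_sample ⊃ ¬arm_system)) and O(¬renew_sample) yields O(¬arm_system).
Premise 6, O(¬redact_shipment ⊃ arm_system), contraposes to O(¬arm_system ⊃ redact_shipment); with O(¬arm_system) we get O(redact_shipment).
Premise 2 is O(¬break_seal ⊃ ¬redact_shipment); contrapositively O(redact_shipment ⊃ break_seal). Since O(redact_shipment) holds, K gives O(break_seal).
With premise 10, O(break_seal ⊃ purge_cache), the K-axiom yields O(purge_cache).
From O(purge_cache) and premise 1, O(purge_cache ⊃ ¬encrypt_schedule), we obtain O(¬encrypt_schedule).
So O(¬encrypt_schedule) holds, i.e. encrypt_schedule is forbidden. None of the other listed options is forbidden under the premises.

encrypt_schedule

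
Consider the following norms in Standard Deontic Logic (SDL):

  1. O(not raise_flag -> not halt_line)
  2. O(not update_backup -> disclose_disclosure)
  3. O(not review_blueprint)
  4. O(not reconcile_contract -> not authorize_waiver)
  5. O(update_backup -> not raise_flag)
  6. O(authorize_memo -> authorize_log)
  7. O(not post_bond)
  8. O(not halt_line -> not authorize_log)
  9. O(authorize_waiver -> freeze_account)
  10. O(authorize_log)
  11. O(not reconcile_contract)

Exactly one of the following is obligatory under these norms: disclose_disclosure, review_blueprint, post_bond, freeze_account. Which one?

From premise 10 we have O(authorize_log).
The contrapositive of premise 8 (O(not halt_line -> not authorize_log)) is O(authorize_log -> halt_line), and O(authorize_log) is already established, so O(halt_line).
The contrapositive of premise 1 (O(not raise_flag -> not halt_line)) is O(halt_line -> raise_flag), and O(halt_line) is already established, so O(raise_flag).
Premise 5, O(update_backup -> not raise_flag), contraposes to O(raise_flag -> not update_backup); with O(raise_flag) we get O(not update_backup).
With premise 2, O(not update_backup -> disclose_disclosure), the K-axiom yields O(disclose_disclosure).
So O(disclose_disclosure) holds — disclose_disclosure is obligatory. None of the other listed options is made obligatory by any chain of premises.

disclose_disclosure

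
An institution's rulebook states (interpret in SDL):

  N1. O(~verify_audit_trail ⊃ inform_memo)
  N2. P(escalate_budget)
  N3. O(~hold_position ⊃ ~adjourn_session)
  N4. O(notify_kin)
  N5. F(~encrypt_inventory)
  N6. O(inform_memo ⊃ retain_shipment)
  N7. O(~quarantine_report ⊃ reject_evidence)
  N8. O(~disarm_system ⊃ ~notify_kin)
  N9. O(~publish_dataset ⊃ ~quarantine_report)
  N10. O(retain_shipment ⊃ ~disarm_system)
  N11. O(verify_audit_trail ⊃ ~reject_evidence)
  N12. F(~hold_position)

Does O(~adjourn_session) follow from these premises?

No

Premise 3 is O(~hold_position ⊃ ~adjourn_session), but O(~hold_position) is not derivable from the premises, so it does not yield O(~adjourn_session).
No other premise forces O(~adjourn_session). An ideal world satisfying every premise can still have ~adjourn_session false, so O(~adjourn_session) is not derivable.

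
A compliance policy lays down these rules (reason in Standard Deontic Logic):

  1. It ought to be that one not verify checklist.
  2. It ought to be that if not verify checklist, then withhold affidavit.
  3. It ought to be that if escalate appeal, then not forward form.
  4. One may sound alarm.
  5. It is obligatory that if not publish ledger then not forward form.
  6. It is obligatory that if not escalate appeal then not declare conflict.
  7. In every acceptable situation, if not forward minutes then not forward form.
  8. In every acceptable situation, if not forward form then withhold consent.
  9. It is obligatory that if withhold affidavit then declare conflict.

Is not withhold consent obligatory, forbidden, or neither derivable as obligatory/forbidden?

Forbidden

From premise 1 we have O(¬verify_checklist).
Premise 2 is O(¬verify_checklist → withhold_affidavit); since O(¬verify_checklist), deontic closure gives O(withhold_affidavit).
Premise 9 is O(withhold_affidavit → declare_conflict); since O(withhold_affidavit), deontic closure gives O(declare_conflict).
Premise 6, O(¬escalate_appeal → ¬declare_conflict), contraposes to O(declare_conflict → escalate_appeal); with O(declare_conflict) we get O(escalate_appeal).
Applying K to premise 3 (O(escalate_appeal → ¬forward_form)) and O(escalate_appeal) yields O(¬forward_form).
Applying K to premise 8 (O(¬forward_form → withhold_consent)) and O(¬forward_form) yields O(withhold_consent).
Premises 4, 5, 7 do not contribute to this derivation.
Thus O(withhold_consent), which is F(¬withhold_consent): ¬withhold_consent is forbidden.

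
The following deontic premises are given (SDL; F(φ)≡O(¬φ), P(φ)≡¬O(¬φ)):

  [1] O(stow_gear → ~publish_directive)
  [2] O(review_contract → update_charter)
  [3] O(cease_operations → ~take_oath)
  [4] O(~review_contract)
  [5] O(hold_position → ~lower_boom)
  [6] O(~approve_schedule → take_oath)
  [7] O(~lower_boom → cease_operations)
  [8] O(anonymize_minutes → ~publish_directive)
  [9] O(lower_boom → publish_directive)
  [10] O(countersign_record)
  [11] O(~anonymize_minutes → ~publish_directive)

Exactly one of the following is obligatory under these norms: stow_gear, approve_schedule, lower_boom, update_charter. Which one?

approve_schedule

By case analysis on anonymize_minutes: premise 8 gives O(anonymize_minutes → ~publish_directive) and premise 11 gives O(~anonymize_minutes → ~publish_directive), so O(~publish_directive) either way.
Premise 9, O(lower_boom → publish_directive), contraposes to O(~publish_directive → ~lower_boom); with O(~publish_directive) we get O(~lower_boom).
Applying K to premise 7 (O(~lower_boom → cease_operations)) and O(~lower_boom) yields O(cease_operations).
From O(cease_operations) and premise 3, O(cease_operations → ~take_oath), we obtain O(~take_oath).
Premise 6 is O(~approve_schedule → take_oath); contrapositively O(~take_oath → approve_schedule). Since O(~take_oath) holds, K gives O(approve_schedule).
So O(approve_schedule) holds — approve_schedule is obligatory. None of the other listed options is made obligatory by any chain of premises.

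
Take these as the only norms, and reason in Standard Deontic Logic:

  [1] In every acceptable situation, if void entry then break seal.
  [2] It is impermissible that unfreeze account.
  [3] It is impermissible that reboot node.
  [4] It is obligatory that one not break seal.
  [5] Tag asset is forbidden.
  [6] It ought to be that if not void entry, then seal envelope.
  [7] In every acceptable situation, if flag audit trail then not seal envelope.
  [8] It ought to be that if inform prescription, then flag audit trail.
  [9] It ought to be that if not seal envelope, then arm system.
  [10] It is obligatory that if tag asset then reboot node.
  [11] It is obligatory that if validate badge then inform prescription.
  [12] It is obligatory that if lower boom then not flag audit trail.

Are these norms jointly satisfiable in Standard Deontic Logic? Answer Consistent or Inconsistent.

Consistent

Premise 10 is O(tag_asset → reboot_node), but O(tag_asset) is not derivable from the premises, so it does not yield O(reboot_node).
So O(reboot_node) is not derivable, and the apparent clash with O(¬reboot_node) does not arise.
A world satisfying every obligation exists (e.g. arm_system=false, break_seal=false, flag_audit_trail=false, inform_prescription=false, lower_boom=false, reboot_node=false, seal_envelope=true, tag_asset=false, unfreeze_account=false, validate_badge=false, void_entry=false); no atom is both obligatory and forbidden, so the set is consistent.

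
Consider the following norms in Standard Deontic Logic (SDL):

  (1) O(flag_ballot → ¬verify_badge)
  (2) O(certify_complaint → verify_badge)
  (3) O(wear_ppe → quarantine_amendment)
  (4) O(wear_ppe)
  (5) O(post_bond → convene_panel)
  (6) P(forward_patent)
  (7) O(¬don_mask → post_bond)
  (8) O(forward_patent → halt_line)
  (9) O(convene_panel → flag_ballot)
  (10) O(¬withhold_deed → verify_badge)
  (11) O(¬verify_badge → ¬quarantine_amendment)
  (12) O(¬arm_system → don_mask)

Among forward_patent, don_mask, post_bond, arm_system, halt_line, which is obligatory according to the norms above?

Premise 4 states O(wear_ppe) outright.
With premise 3, O(wear_ppe → quarantine_amendment), the K-axiom yields O(quarantine_amendment).
The contrapositive of premise 11 (O(¬verify_badge → ¬quarantine_amendment)) is O(quarantine_amendment → verify_badge), and O(quarantine_amendment) is already established, so O(verify_badge).
Premise 1, O(flag_ballot → ¬verify_badge), contraposes to O(verify_badge → ¬flag_ballot); with O(verify_badge) we get O(¬flag_ballot).
Premise 9 is O(convene_panel → flag_ballot); contrapositively O(¬flag_ballot → ¬convene_panel). Since O(¬flag_ballot) holds, K gives O(¬convene_panel).
The contrapositive of premise 5 (O(post_bond → convene_panel)) is O(¬convene_panel → ¬post_bond), and O(¬convene_panel) is already established, so O(¬post_bond).
Premise 7 is O(¬don_mask → post_bond); contrapositively O(¬post_bond → don_mask). Since O(¬post_bond) holds, K gives O(don_mask).
So O(don_mask) holds — don_mask is obligatory. None of the other listed options is made obligatory by any chain of premises.

don_mask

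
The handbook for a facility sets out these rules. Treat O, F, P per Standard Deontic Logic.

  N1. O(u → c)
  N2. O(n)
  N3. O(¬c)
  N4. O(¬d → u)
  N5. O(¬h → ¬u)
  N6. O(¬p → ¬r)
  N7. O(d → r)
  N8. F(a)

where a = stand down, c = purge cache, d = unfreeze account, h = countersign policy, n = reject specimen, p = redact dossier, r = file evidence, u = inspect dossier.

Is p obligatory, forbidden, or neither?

Obligatory

Premise 3 gives O(¬c).
The contrapositive of premise 1 (O(u → c)) is O(¬c → ¬u), and O(¬c) is already established, so O(¬u).
Premise 4 is O(¬d → u); contrapositively O(¬u → d). Since O(¬u) holds, K gives O(d).
Applying K to premise 7 (O(d → r)) and O(d) yields O(r).
The contrapositive of premise 6 (O(¬p → ¬r)) is O(r → p), and O(r) is already established, so O(p).
Premises 2, 5, 8 do not contribute to this derivation.
Hence p is obligatory.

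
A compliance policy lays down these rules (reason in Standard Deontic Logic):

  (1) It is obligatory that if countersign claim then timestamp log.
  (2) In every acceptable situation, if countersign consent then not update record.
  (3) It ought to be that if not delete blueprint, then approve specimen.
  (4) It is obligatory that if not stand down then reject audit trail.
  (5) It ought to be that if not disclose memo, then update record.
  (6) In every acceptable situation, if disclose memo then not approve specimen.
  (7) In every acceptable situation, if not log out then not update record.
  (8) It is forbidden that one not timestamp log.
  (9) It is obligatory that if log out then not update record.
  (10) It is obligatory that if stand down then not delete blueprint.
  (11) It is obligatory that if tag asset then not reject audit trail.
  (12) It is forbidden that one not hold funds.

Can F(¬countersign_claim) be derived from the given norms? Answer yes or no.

No

Premise 1 is O(countersign_claim → timestamp_log); even if O(timestamp_log) held, inferring O(countersign_claim) would be affirming the consequent — invalid.
No other premise forces O(countersign_claim). An ideal world satisfying every premise can still have ¬countersign_claim true, so F(¬countersign_claim) is not derivable.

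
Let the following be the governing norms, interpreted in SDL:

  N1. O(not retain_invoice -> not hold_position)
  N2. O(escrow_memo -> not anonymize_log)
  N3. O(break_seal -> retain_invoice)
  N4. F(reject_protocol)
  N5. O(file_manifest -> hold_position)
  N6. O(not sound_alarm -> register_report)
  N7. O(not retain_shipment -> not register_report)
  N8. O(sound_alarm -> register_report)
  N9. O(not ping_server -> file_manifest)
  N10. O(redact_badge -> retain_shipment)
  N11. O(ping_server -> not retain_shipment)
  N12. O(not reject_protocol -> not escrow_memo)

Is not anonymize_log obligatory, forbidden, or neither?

Premise 2 is O(escrow_memo -> not anonymize_log), but O(escrow_memo) is not derivable from the premises, so it does not yield O(not anonymize_log).
No premise or chain of K-axiom applications forces O(not anonymize_log), and none forces O(anonymize_log). So not anonymize_log is neither obligatory nor forbidden under these norms.

Neither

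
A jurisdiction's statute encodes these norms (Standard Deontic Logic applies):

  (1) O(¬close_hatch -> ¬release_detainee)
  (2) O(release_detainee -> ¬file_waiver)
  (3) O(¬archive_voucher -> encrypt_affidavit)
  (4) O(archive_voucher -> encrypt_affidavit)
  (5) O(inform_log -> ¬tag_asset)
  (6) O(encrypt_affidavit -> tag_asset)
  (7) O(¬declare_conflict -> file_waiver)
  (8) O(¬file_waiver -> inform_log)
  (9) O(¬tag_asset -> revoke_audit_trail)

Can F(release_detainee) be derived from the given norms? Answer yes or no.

By case analysis on archive_voucher: premise 4 gives O(archive_voucher -> encrypt_affidavit) and premise 3 gives O(¬archive_voucher -> encrypt_affidavit), so O(encrypt_affidavit) either way.
With premise 6, O(encrypt_affidavit -> tag_asset), the K-axiom yields O(tag_asset).
Premise 5 is O(inform_log -> ¬tag_asset); contrapositively O(tag_asset -> ¬inform_log). Since O(tag_asset) holds, K gives O(¬inform_log).
Premise 8, O(¬file_waiver -> inform_log), contraposes to O(¬inform_log -> file_waiver); with O(¬inform_log) we get O(file_waiver).
Premise 2 is O(release_detainee -> ¬file_waiver); contrapositively O(file_waiver -> ¬release_detainee). Since O(file_waiver) holds, K gives O(¬release_detainee).
Premises 1, 7, 9 do not contribute to this derivation.
So O(¬release_detainee) holds, i.e. F(release_detainee). The claim follows.

Yes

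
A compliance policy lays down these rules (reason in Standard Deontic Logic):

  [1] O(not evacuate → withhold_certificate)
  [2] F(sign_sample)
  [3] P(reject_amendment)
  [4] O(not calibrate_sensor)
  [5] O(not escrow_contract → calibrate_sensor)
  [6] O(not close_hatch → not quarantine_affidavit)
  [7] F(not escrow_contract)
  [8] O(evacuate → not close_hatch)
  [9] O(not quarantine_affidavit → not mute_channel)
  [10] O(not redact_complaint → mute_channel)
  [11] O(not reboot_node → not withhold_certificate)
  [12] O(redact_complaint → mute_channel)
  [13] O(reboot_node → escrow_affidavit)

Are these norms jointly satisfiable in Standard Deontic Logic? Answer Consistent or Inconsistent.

Consistent

Premise 5 is O(not escrow_contract → calibrate_sensor), but O(not escrow_contract) is not derivable from the premises, so it does not yield O(calibrate_sensor).
So O(calibrate_sensor) is not derivable, and the apparent clash with O(not calibrate_sensor) does not arise.
A world satisfying every obligation exists (e.g. calibrate_sensor=false, close_hatch=true, escrow_affidavit=true, escrow_contract=true, evacuate=false, mute_channel=true, quarantine_affidavit=true, reboot_node=true, redact_complaint=false, reject_amendment=false, sign_sample=false, withhold_certificate=true); no atom is both obligatory and forbidden, so the set is consistent.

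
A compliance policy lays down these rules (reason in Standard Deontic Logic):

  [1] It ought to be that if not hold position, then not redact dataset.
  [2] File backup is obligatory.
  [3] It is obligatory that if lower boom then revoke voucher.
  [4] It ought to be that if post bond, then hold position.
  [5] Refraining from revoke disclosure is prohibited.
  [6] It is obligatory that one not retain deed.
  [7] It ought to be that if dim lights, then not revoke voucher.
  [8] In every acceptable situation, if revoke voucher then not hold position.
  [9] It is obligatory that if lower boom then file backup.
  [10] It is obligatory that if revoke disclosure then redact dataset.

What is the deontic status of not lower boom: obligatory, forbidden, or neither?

F(¬revoke_disclosure) at premise 5 means O(revoke_disclosure).
With premise 10, O(revoke_disclosure → redact_dataset), the K-axiom yields O(redact_dataset).
Premise 1 is O(¬hold_position → ¬redact_dataset); contrapositively O(redact_dataset → hold_position). Since O(redact_dataset) holds, K gives O(hold_position).
Premise 8 is O(revoke_voucher → ¬hold_position); contrapositively O(hold_position → ¬revoke_voucher). Since O(hold_position) holds, K gives O(¬revoke_voucher).
Premise 3, O(lower_boom → revoke_voucher), contraposes to O(¬revoke_voucher → ¬lower_boom); with O(¬revoke_voucher) we get O(¬lower_boom).
Premises 2, 4, 6, 7, 9 do not contribute to this derivation.
Hence ¬lower_boom is obligatory.

Obligatory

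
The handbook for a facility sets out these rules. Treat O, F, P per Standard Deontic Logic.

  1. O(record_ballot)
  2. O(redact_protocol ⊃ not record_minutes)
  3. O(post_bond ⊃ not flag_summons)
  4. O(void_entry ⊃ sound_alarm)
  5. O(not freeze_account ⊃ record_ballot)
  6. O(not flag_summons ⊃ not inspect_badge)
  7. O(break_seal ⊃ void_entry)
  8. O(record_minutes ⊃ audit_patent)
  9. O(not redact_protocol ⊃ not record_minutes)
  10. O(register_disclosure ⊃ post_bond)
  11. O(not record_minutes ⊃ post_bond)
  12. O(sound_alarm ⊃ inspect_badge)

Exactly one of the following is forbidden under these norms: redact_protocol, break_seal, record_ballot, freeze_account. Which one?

By case analysis on not redact_protocol: premise 9 gives O(not redact_protocol ⊃ not record_minutes) and premise 2 gives O(redact_protocol ⊃ not record_minutes), so O(not record_minutes) either way.
Premise 11 is O(not record_minutes ⊃ post_bond); since O(not record_minutes), deontic closure gives O(post_bond).
From O(post_bond) and premise 3, O(post_bond ⊃ not flag_summons), we obtain O(not flag_summons).
Applying K to premise 6 (O(not flag_summons ⊃ not inspect_badge)) and O(not flag_summons) yields O(not inspect_badge).
Premise 12 is O(sound_alarm ⊃ inspect_badge); contrapositively O(not inspect_badge ⊃ not sound_alarm). Since O(not inspect_badge) holds, K gives O(not sound_alarm).
Premise 4, O(void_entry ⊃ sound_alarm), contraposes to O(not sound_alarm ⊃ not void_entry); with O(not sound_alarm) we get O(not void_entry).
Premise 7, O(break_seal ⊃ void_entry), contraposes to O(not void_entry ⊃ not break_seal); with O(not void_entry) we get O(not break_seal).
So O(not break_seal) holds, i.e. break_seal is forbidden. None of the other listed options is forbidden under the premises.

break_seal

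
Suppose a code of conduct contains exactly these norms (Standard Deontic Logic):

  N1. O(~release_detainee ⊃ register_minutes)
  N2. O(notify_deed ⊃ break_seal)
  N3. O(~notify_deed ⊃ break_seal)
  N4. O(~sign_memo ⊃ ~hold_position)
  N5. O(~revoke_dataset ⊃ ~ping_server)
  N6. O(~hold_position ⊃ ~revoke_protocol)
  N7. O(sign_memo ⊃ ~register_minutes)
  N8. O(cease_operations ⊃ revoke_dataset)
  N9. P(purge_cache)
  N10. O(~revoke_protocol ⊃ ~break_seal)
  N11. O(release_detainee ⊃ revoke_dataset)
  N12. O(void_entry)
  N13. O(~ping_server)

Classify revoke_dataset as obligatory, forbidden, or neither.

Premises 2 and 3 are O(notify_deed ⊃ break_seal) and O(~notify_deed ⊃ break_seal); every ideal world satisfies notify_deed or ~notify_deed, so in either case break_seal holds — hence O(break_seal).
Premise 10 is O(~revoke_protocol ⊃ ~break_seal); contrapositively O(break_seal ⊃ revoke_protocol). Since O(break_seal) holds, K gives O(revoke_protocol).
Premise 6, O(~hold_position ⊃ ~revoke_protocol), contraposes to O(revoke_protocol ⊃ hold_position); with O(revoke_protocol) we get O(hold_position).
Premise 4 is O(~sign_memo ⊃ ~hold_position); contrapositively O(hold_position ⊃ sign_memo). Since O(hold_position) holds, K gives O(sign_memo).
Applying K to premise 7 (O(sign_memo ⊃ ~register_minutes)) and O(sign_memo) yields O(~register_minutes).
Premise 1 is O(~release_detainee ⊃ register_minutes); contrapositively O(~register_minutes ⊃ release_detainee). Since O(~register_minutes) holds, K gives O(release_detainee).
Applying K to premise 11 (O(release_detainee ⊃ revoke_dataset)) and O(release_detainee) yields O(revoke_dataset).
Premises 5, 8, 9, 12, 13 do not contribute to this derivation.
Hence revoke_dataset is obligatory.

Obligatory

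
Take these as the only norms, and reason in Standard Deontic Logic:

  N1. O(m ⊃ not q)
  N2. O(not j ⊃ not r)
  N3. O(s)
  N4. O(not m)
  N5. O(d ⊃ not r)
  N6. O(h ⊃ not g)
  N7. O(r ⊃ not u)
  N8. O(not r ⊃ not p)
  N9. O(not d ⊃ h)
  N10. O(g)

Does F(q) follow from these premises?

No

Premise 1 is O(m ⊃ not q), but O(m) is not derivable from the premises, so it does not yield O(not q).
No other premise forces O(not q). An ideal world satisfying every premise can still have q true, so F(q) is not derivable.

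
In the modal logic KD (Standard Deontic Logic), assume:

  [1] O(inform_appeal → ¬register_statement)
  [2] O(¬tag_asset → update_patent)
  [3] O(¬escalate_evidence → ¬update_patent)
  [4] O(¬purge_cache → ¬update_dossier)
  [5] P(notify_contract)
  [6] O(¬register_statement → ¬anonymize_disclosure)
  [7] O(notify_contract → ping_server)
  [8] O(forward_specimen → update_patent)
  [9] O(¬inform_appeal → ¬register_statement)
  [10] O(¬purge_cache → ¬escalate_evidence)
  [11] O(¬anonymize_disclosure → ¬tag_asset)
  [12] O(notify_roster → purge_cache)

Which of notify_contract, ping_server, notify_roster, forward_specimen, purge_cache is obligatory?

By case analysis on inform_appeal: premise 1 gives O(inform_appeal → ¬register_statement) and premise 9 gives O(¬inform_appeal → ¬register_statement), so O(¬register_statement) either way.
Applying K to premise 6 (O(¬register_statement → ¬anonymize_disclosure)) and O(¬register_statement) yields O(¬anonymize_disclosure).
Premise 11 is O(¬anonymize_disclosure → ¬tag_asset); since O(¬anonymize_disclosure), deontic closure gives O(¬tag_asset).
With premise 2, O(¬tag_asset → update_patent), the K-axiom yields O(update_patent).
Premise 3, O(¬escalate_evidence → ¬update_patent), contraposes to O(update_patent → escalate_evidence); with O(update_patent) we get O(escalate_evidence).
Premise 10 is O(¬purge_cache → ¬escalate_evidence); contrapositively O(escalate_evidence → purge_cache). Since O(escalate_evidence) holds, K gives O(purge_cache).
So O(purge_cache) holds — purge_cache is obligatory. None of the other listed options is made obligatory by any chain of premises.

purge_cache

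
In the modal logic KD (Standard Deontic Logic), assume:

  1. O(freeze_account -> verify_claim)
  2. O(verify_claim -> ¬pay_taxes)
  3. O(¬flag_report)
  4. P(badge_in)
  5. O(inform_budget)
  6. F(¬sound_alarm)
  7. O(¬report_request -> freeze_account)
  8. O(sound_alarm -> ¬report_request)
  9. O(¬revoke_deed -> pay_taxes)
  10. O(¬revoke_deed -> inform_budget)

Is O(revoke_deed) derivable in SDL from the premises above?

Yes

F(¬sound_alarm) at premise 6 means O(sound_alarm).
Applying K to premise 8 (O(sound_alarm -> ¬report_request)) and O(sound_alarm) yields O(¬report_request).
Applying K to premise 7 (O(¬report_request -> freeze_account)) and O(¬report_request) yields O(freeze_account).
With premise 1, O(freeze_account -> verify_claim), the K-axiom yields O(verify_claim).
Premise 2 is O(verify_claim -> ¬pay_taxes); since O(verify_claim), deontic closure gives O(¬pay_taxes).
Premise 9 is O(¬revoke_deed -> pay_taxes); contrapositively O(¬pay_taxes -> revoke_deed). Since O(¬pay_taxes) holds, K gives O(revoke_deed).
Premises 3, 4, 5, 10 do not contribute to this derivation.
So O(revoke_deed) follows.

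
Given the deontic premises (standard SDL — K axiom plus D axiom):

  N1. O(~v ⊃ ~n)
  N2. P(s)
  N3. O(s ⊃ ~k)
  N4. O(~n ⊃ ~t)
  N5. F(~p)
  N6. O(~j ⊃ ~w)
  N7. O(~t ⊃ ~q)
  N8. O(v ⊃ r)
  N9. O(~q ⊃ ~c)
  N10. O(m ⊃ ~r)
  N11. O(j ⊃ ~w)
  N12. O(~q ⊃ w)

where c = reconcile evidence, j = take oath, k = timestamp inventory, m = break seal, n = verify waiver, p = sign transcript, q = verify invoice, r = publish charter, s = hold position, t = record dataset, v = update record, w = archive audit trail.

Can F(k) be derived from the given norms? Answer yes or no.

No

Premise 3 is O(s ⊃ ~k), but O(s) is not derivable from the premises (the permission P(s) asserts only ~O(~s), not O(s)), so it does not yield O(~k).
No other premise forces O(~k). An ideal world satisfying every premise can still have k true, so F(k) is not derivable.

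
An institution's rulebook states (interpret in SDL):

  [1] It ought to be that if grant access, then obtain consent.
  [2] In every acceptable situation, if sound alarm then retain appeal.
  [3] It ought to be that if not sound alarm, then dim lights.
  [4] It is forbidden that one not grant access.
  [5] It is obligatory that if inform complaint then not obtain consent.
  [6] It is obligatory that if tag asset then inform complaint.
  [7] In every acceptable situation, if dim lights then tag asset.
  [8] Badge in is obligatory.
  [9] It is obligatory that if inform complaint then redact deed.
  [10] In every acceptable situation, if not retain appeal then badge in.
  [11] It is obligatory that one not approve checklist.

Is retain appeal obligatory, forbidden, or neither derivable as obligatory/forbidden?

Obligatory

Premise 4 is F(¬grant_access), i.e. O(grant_access).
Applying K to premise 1 (O(grant_access → obtain_consent)) and O(grant_access) yields O(obtain_consent).
Premise 5, O(inform_complaint → ¬obtain_consent), contraposes to O(obtain_consent → ¬inform_complaint); with O(obtain_consent) we get O(¬inform_complaint).
Premise 6, O(tag_asset → inform_complaint), contraposes to O(¬inform_complaint → ¬tag_asset); with O(¬inform_complaint) we get O(¬tag_asset).
Premise 7 is O(dim_lights → tag_asset); contrapositively O(¬tag_asset → ¬dim_lights). Since O(¬tag_asset) holds, K gives O(¬dim_lights).
Premise 3, O(¬sound_alarm → dim_lights), contraposes to O(¬dim_lights → sound_alarm); with O(¬dim_lights) we get O(sound_alarm).
Premise 2 is O(sound_alarm → retain_appeal); since O(sound_alarm), deontic closure gives O(retain_appeal).
Premises 8, 9, 10, 11 do not contribute to this derivation.
Hence retain_appeal is obligatory.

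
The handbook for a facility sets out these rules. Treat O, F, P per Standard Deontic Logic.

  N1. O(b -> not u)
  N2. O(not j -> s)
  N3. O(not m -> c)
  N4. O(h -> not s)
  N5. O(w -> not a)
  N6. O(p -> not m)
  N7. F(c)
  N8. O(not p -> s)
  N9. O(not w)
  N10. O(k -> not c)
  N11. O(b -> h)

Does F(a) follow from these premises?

Premise 5 is O(w -> not a), but O(w) is not derivable from the premises, so it does not yield O(not a).
No other premise forces O(not a). An ideal world satisfying every premise can still have a true, so F(a) is not derivable.

No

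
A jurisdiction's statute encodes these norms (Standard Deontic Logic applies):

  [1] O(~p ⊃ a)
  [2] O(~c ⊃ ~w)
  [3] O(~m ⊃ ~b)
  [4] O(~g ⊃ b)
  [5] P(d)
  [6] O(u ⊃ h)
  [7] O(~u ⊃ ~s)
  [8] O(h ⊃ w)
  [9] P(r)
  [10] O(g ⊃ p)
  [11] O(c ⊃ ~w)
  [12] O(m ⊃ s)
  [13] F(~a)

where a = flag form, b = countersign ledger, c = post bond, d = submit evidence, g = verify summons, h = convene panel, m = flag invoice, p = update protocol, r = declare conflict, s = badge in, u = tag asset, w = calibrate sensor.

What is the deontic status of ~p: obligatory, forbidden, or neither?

Forbidden

Premises 11 and 2 are O(c ⊃ ~w) and O(~c ⊃ ~w); every ideal world satisfies c or ~c, so in either case ~w holds — hence O(~w).
Premise 8, O(h ⊃ w), contraposes to O(~w ⊃ ~h); with O(~w) we get O(~h).
Premise 6, O(u ⊃ h), contraposes to O(~h ⊃ ~u); with O(~h) we get O(~u).
Applying K to premise 7 (O(~u ⊃ ~s)) and O(~u) yields O(~s).
Premise 12 is O(m ⊃ s); contrapositively O(~s ⊃ ~m). Since O(~s) holds, K gives O(~m).
Premise 3 is O(~m ⊃ ~b); since O(~m), deontic closure gives O(~b).
Premise 4 is O(~g ⊃ b); contrapositively O(~b ⊃ g). Since O(~b) holds, K gives O(g).
From O(g) and premise 10, O(g ⊃ p), we obtain O(p).
Premises 1, 5, 9, 13 do not contribute to this derivation.
Thus O(p), which is F(~p): ~p is forbidden.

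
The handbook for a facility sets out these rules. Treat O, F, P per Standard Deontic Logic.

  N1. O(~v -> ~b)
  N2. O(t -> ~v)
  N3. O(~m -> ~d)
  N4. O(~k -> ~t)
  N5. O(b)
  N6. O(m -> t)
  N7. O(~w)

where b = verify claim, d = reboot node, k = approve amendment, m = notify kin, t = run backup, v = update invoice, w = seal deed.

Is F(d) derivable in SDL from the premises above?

Premise 5 states O(b) outright.
Premise 1 is O(~v -> ~b); contrapositively O(b -> v). Since O(b) holds, K gives O(v).
Premise 2 is O(t -> ~v); contrapositively O(v -> ~t). Since O(v) holds, K gives O(~t).
Premise 6 is O(m -> t); contrapositively O(~t -> ~m). Since O(~t) holds, K gives O(~m).
Premise 3 is O(~m -> ~d); since O(~m), deontic closure gives O(~d).
Premises 4, 7 do not contribute to this derivation.
So O(~d) holds, i.e. F(d). The claim follows.

Yes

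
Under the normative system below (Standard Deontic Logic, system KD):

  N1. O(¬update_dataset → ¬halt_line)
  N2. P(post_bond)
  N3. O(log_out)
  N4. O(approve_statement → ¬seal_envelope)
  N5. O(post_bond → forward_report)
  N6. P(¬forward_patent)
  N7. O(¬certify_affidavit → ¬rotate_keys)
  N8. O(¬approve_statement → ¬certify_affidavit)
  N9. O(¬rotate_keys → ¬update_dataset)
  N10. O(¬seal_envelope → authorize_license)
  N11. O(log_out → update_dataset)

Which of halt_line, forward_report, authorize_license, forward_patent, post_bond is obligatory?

From premise 3 we have O(log_out).
With premise 11, O(log_out → update_dataset), the K-axiom yields O(update_dataset).
The contrapositive of premise 9 (O(¬rotate_keys → ¬update_dataset)) is O(update_dataset → rotate_keys), and O(update_dataset) is already established, so O(rotate_keys).
The contrapositive of premise 7 (O(¬certify_affidavit → ¬rotate_keys)) is O(rotate_keys → certify_affidavit), and O(rotate_keys) is already established, so O(certify_affidavit).
Premise 8, O(¬approve_statement → ¬certify_affidavit), contraposes to O(certify_affidavit → approve_statement); with O(certify_affidavit) we get O(approve_statement).
Applying K to premise 4 (O(approve_statement → ¬seal_envelope)) and O(approve_statement) yields O(¬seal_envelope).
With premise 10, O(¬seal_envelope → authorize_license), the K-axiom yields O(authorize_license).
So O(authorize_license) holds — authorize_license is obligatory. None of the other listed options is made obligatory by any chain of premises.

authorize_license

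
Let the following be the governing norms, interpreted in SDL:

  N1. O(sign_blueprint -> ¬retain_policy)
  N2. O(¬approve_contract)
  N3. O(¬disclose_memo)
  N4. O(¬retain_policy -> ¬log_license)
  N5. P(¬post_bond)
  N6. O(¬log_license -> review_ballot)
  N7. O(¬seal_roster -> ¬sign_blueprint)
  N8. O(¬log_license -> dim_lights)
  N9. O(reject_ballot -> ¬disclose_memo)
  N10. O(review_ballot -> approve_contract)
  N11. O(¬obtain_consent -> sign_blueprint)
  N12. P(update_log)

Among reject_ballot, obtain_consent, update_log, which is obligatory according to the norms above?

From premise 2 we have O(¬approve_contract).
The contrapositive of premise 10 (O(review_ballot -> approve_contract)) is O(¬approve_contract -> ¬review_ballot), and O(¬approve_contract) is already established, so O(¬review_ballot).
Premise 6, O(¬log_license -> review_ballot), contraposes to O(¬review_ballot -> log_license); with O(¬review_ballot) we get O(log_license).
The contrapositive of premise 4 (O(¬retain_policy -> ¬log_license)) is O(log_license -> retain_policy), and O(log_license) is already established, so O(retain_policy).
The contrapositive of premise 1 (O(sign_blueprint -> ¬retain_policy)) is O(retain_policy -> ¬sign_blueprint), and O(retain_policy) is already established, so O(¬sign_blueprint).
The contrapositive of premise 11 (O(¬obtain_consent -> sign_blueprint)) is O(¬sign_blueprint -> obtain_consent), and O(¬sign_blueprint) is already established, so O(obtain_consent).
So O(obtain_consent) holds — obtain_consent is obligatory. None of the other listed options is made obligatory by any chain of premises.

obtain_consent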